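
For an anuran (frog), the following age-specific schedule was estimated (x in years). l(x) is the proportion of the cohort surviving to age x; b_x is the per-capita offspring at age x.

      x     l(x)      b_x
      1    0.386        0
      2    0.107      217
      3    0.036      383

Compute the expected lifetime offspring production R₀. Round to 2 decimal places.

R₀ = Σ l(x) b_x:
  age 1: 0.386 × 0 = 0.0000
  age 2: 0.107 × 217 = 23.2190
  age 3: 0.036 × 383 = 13.7880
R₀ = 0.0000 + 23.2190 + 13.7880 = 37.0070

37.01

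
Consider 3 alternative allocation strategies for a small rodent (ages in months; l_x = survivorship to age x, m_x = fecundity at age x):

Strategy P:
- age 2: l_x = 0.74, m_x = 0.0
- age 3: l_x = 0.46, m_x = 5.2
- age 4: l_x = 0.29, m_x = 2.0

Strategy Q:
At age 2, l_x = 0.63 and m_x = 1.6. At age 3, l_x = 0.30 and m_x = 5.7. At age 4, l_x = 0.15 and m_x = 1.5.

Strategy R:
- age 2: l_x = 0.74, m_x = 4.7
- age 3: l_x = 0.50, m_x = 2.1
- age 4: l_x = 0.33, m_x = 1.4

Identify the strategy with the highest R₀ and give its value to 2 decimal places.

4.99

Strategy P: R₀ = 0.74×0.0 + 0.46×5.2 + 0.29×2.0 = 2.9720
Strategy Q: R₀ = 0.63×1.6 + 0.30×5.7 + 0.15×1.5 = 2.9430
Strategy R: R₀ = 0.74×4.7 + 0.50×2.1 + 0.33×1.4 = 4.9900
Highest R₀: strategy R with 4.9900.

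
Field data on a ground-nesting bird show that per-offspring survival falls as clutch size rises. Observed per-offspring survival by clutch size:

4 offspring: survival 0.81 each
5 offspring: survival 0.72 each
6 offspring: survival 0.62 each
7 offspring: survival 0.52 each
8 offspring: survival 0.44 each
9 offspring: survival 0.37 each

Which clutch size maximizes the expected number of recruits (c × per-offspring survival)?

6

Expected recruits = c × s(c):
  c=4: 4 × 0.81 = 3.240
  c=5: 5 × 0.72 = 3.600
  c=6: 6 × 0.62 = 3.720
  c=7: 7 × 0.52 = 3.640
  c=8: 8 × 0.44 = 3.520
  c=9: 9 × 0.37 = 3.330
Maximum at c = 6 (3.720 recruits).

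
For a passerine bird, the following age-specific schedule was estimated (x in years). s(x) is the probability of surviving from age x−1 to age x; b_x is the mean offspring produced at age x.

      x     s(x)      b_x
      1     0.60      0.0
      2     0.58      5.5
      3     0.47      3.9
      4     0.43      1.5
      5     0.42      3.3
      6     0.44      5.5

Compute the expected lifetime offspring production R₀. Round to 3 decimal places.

Survivorship from birth: l_x = s_1·s_2·…·s_x.
  l_1 = 0.60000
  l_2 = 0.34800
  l_3 = 0.16356
  l_4 = 0.07033
  l_5 = 0.02954
  l_6 = 0.01300
R₀ = Σ l_x b_x:
  age 1: 0.60000 × 0.0 = 0.0000
  age 2: 0.34800 × 5.5 = 1.9140
  age 3: 0.16356 × 3.9 = 0.6379
  age 4: 0.07033 × 1.5 = 0.1055
  age 5: 0.02954 × 3.3 = 0.0975
  age 6: 0.01300 × 5.5 = 0.0715
R₀ = 0.0000 + 1.9140 + 0.6379 + 0.1055 + 0.0975 + 0.0715 = 2.8264

2.826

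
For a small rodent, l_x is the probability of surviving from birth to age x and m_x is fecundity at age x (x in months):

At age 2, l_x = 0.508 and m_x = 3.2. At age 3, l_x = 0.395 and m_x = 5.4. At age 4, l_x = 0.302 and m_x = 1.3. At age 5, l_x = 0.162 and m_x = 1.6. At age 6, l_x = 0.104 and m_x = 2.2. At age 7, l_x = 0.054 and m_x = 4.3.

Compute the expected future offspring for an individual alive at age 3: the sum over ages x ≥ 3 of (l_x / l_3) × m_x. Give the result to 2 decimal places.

l_3 = 0.395. Conditional survival from age 3 to x is l_x / l_3.
  x=3: (0.395/0.395) × 5.4 = 5.4000
  x=4: (0.302/0.395) × 1.3 = 0.9939
  x=5: (0.162/0.395) × 1.6 = 0.6562
  x=6: (0.104/0.395) × 2.2 = 0.5792
  x=7: (0.054/0.395) × 4.3 = 0.5878
Sum = 5.4000 + 0.9939 + 0.6562 + 0.5792 + 0.5878 = 8.2172

8.22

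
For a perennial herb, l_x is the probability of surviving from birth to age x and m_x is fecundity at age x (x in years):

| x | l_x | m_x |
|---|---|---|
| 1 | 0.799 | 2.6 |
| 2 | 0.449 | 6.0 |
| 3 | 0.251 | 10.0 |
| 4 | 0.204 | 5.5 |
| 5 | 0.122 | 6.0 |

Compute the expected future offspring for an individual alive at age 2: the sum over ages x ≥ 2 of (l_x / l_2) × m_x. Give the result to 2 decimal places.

l_2 = 0.449. Conditional survival from age 2 to x is l_x / l_2.
  x=2: (0.449/0.449) × 6.0 = 6.0000
  x=3: (0.251/0.449) × 10.0 = 5.5902
  x=4: (0.204/0.449) × 5.5 = 2.4989
  x=5: (0.122/0.449) × 6.0 = 1.6303
Sum = 6.0000 + 5.5902 + 2.4989 + 1.6303 = 15.7194

15.72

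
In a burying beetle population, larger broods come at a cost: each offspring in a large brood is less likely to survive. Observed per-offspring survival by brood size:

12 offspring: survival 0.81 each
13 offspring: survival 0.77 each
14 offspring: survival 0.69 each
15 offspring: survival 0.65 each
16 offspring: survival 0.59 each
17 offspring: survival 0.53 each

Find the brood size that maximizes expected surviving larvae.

13

Expected surviving larvae = c × s(c):
  c=12: 12 × 0.81 = 9.720
  c=13: 13 × 0.77 = 10.010
  c=14: 14 × 0.69 = 9.660
  c=15: 15 × 0.65 = 9.750
  c=16: 16 × 0.59 = 9.440
  c=17: 17 × 0.53 = 9.010
Maximum at c = 13 (10.010 surviving larvae).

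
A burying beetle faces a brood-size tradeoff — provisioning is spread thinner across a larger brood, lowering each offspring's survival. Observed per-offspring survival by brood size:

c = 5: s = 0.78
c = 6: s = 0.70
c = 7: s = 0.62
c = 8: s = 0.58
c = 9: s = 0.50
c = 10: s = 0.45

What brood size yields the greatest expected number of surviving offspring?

8

Expected surviving offspring = c × s(c):
  c=5: 5 × 0.78 = 3.900
  c=6: 6 × 0.70 = 4.200
  c=7: 7 × 0.62 = 4.340
  c=8: 8 × 0.58 = 4.640
  c=9: 9 × 0.50 = 4.500
  c=10: 10 × 0.45 = 4.500
Maximum at c = 8 (4.640 surviving offspring).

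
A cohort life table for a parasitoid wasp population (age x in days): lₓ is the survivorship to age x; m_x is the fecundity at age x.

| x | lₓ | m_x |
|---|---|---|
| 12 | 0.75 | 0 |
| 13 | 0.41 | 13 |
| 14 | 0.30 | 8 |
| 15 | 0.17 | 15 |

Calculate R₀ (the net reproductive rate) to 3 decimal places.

R₀ = Σ lₓ m_x:
  age 12: 0.75 × 0 = 0.0000
  age 13: 0.41 × 13 = 5.3300
  age 14: 0.30 × 8 = 2.4000
  age 15: 0.17 × 15 = 2.5500
R₀ = 0.0000 + 5.3300 + 2.4000 + 2.5500 = 10.2800

10.280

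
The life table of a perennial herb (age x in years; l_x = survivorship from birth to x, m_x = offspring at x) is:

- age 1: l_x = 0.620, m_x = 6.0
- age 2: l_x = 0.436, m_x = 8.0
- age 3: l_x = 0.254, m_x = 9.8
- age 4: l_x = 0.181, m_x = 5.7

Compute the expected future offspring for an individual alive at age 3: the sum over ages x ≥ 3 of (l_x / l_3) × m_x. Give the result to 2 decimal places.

13.86

l_3 = 0.254. Conditional survival from age 3 to x is l_x / l_3.
  x=3: (0.254/0.254) × 9.8 = 9.8000
  x=4: (0.181/0.254) × 5.7 = 4.0618
Sum = 9.8000 + 4.0618 = 13.8618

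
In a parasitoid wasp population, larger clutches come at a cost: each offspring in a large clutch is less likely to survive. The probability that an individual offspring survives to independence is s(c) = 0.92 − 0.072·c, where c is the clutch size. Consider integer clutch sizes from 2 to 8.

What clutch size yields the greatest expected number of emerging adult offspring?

Expected emerging adult offspring = c × s(c):
  c=2: 2 × 0.776 = 1.552
  c=3: 3 × 0.704 = 2.112
  c=4: 4 × 0.632 = 2.528
  c=5: 5 × 0.560 = 2.800
  c=6: 6 × 0.488 = 2.928
  c=7: 7 × 0.416 = 2.912
  c=8: 8 × 0.344 = 2.752
Maximum at c = 6 (2.928 emerging adult offspring).

6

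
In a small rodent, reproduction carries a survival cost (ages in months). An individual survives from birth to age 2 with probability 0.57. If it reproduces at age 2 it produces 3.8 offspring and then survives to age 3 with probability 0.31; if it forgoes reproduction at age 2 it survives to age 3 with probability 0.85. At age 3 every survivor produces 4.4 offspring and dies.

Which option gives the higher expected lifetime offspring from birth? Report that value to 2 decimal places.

breed at age 2: R₀ = 0.57 × (3.8 + 0.31 × 4.4) = 0.57 × 5.1640 = 2.9435
delay to age 3: R₀ = 0.57 × (0.85 × 4.4) = 0.57 × 3.7400 = 2.1318
Higher: breed at age 2 (2.9435).

2.94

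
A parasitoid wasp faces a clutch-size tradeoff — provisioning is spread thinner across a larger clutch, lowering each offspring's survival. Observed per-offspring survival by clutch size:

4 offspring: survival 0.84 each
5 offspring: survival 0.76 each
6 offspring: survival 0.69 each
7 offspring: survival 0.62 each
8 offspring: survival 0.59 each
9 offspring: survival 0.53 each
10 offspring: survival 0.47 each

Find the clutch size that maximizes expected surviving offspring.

Expected surviving offspring = c × s(c):
  c=4: 4 × 0.84 = 3.360
  c=5: 5 × 0.76 = 3.800
  c=6: 6 × 0.69 = 4.140
  c=7: 7 × 0.62 = 4.340
  c=8: 8 × 0.59 = 4.720
  c=9: 9 × 0.53 = 4.770
  c=10: 10 × 0.47 = 4.700
Maximum at c = 9 (4.770 surviving offspring).

9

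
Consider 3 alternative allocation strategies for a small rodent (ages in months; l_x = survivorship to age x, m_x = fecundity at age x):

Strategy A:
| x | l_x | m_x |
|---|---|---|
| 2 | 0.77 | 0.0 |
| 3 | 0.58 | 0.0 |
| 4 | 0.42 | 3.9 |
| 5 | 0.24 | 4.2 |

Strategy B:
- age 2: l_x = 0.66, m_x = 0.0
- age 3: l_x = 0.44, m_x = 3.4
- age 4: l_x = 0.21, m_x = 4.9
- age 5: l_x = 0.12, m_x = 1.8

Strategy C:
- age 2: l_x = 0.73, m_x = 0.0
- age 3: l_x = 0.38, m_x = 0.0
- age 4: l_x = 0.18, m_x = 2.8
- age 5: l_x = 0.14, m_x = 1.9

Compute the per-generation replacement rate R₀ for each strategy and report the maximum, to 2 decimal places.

Strategy A: R₀ = 0.77×0.0 + 0.58×0.0 + 0.42×3.9 + 0.24×4.2 = 2.6460
Strategy B: R₀ = 0.66×0.0 + 0.44×3.4 + 0.21×4.9 + 0.12×1.8 = 2.7410
Strategy C: R₀ = 0.73×0.0 + 0.38×0.0 + 0.18×2.8 + 0.14×1.9 = 0.7700
Highest R₀: strategy B with 2.7410.

2.74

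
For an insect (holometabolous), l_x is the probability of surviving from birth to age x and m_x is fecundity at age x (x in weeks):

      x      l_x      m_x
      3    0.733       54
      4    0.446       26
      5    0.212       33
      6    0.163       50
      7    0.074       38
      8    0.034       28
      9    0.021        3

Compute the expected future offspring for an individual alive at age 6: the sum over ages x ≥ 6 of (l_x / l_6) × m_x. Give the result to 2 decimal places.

l_6 = 0.163. Conditional survival from age 6 to x is l_x / l_6.
  x=6: (0.163/0.163) × 50 = 50.0000
  x=7: (0.074/0.163) × 38 = 17.2515
  x=8: (0.034/0.163) × 28 = 5.8405
  x=9: (0.021/0.163) × 3 = 0.3865
Sum = 50.0000 + 17.2515 + 5.8405 + 0.3865 = 73.4785

73.48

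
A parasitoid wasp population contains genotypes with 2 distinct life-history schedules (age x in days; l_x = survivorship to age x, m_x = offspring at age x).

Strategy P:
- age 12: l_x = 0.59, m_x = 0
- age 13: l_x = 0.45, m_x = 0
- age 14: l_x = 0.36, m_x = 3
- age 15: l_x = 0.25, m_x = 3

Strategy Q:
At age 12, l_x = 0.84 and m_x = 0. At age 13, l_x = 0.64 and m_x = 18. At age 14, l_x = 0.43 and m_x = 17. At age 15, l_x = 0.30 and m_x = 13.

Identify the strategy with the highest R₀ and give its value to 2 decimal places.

22.73

Strategy P: R₀ = 0.59×0 + 0.45×0 + 0.36×3 + 0.25×3 = 1.8300
Strategy Q: R₀ = 0.84×0 + 0.64×18 + 0.43×17 + 0.30×13 = 22.7300
Highest R₀: strategy Q with 22.7300.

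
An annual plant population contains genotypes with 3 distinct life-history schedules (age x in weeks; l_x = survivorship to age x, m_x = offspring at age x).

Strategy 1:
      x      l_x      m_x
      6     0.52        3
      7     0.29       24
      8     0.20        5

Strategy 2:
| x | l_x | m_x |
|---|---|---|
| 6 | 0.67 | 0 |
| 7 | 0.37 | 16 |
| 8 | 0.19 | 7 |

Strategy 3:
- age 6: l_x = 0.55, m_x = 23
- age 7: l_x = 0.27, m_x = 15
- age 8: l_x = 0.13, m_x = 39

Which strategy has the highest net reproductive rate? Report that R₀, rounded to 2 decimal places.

21.77

Strategy 1: R₀ = 0.52×3 + 0.29×24 + 0.20×5 = 9.5200
Strategy 2: R₀ = 0.67×0 + 0.37×16 + 0.19×7 = 7.2500
Strategy 3: R₀ = 0.55×23 + 0.27×15 + 0.13×39 = 21.7700
Highest R₀: strategy 3 with 21.7700.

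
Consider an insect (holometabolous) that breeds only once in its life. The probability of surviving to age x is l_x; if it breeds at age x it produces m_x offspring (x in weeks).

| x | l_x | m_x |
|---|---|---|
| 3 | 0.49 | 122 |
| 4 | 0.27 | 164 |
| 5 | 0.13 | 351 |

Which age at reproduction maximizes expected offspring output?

3

Expected offspring if breeding at age x = l_x × m_x:
  age 3: 0.49 × 122 = 59.780
  age 4: 0.27 × 164 = 44.280
  age 5: 0.13 × 351 = 45.630
Maximum at age 3 (59.780).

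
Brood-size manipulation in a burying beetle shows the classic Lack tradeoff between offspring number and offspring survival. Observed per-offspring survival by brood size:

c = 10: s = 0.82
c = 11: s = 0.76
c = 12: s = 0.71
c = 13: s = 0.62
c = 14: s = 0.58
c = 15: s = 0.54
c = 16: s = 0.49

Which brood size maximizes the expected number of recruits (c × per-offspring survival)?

Expected recruits = c × s(c):
  c=10: 10 × 0.82 = 8.200
  c=11: 11 × 0.76 = 8.360
  c=12: 12 × 0.71 = 8.520
  c=13: 13 × 0.62 = 8.060
  c=14: 14 × 0.58 = 8.120
  c=15: 15 × 0.54 = 8.100
  c=16: 16 × 0.49 = 7.840
Maximum at c = 12 (8.520 recruits).

12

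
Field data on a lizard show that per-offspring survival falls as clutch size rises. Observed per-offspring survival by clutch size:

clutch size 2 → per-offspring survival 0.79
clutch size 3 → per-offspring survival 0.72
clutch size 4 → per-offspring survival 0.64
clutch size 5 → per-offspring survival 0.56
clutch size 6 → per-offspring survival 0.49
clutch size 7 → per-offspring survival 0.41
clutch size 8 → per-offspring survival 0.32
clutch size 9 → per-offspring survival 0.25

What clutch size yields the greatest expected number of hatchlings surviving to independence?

6

Expected hatchlings surviving to independence = c × s(c):
  c=2: 2 × 0.79 = 1.580
  c=3: 3 × 0.72 = 2.160
  c=4: 4 × 0.64 = 2.560
  c=5: 5 × 0.56 = 2.800
  c=6: 6 × 0.49 = 2.940
  c=7: 7 × 0.41 = 2.870
  c=8: 8 × 0.32 = 2.560
  c=9: 9 × 0.25 = 2.250
Maximum at c = 6 (2.940 hatchlings surviving to independence).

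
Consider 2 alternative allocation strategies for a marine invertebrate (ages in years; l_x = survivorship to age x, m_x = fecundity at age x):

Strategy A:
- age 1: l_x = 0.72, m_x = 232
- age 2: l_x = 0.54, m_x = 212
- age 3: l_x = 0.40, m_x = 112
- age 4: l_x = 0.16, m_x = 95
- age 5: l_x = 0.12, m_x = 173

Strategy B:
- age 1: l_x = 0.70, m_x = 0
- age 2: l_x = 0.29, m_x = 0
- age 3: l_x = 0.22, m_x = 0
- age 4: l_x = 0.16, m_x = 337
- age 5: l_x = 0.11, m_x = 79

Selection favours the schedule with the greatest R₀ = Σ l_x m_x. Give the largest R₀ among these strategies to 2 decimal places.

362.28

Strategy A: R₀ = 0.72×232 + 0.54×212 + 0.40×112 + 0.16×95 + 0.12×173 = 362.2800
Strategy B: R₀ = 0.70×0 + 0.29×0 + 0.22×0 + 0.16×337 + 0.11×79 = 62.6100
Highest R₀: strategy A with 362.2800.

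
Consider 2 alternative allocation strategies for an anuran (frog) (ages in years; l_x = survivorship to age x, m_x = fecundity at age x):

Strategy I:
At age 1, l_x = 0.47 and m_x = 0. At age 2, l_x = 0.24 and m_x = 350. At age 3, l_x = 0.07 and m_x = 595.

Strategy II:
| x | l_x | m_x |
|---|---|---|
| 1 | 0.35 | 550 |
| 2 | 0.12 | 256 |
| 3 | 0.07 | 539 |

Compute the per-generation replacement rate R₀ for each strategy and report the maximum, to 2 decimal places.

260.95

Strategy I: R₀ = 0.47×0 + 0.24×350 + 0.07×595 = 125.6500
Strategy II: R₀ = 0.35×550 + 0.12×256 + 0.07×539 = 260.9500
Highest R₀: strategy II with 260.9500.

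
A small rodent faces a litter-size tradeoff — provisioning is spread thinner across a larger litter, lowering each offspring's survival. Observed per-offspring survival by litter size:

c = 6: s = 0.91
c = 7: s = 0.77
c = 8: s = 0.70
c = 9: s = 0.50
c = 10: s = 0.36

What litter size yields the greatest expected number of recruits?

Expected recruits = c × s(c):
  c=6: 6 × 0.91 = 5.460
  c=7: 7 × 0.77 = 5.390
  c=8: 8 × 0.70 = 5.600
  c=9: 9 × 0.50 = 4.500
  c=10: 10 × 0.36 = 3.600
Maximum at c = 8 (5.600 recruits).

8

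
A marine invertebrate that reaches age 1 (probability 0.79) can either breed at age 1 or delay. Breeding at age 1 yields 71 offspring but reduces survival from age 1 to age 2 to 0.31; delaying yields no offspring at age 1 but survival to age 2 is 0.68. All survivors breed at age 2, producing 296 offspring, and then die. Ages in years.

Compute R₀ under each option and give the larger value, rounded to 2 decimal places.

breed at age 1: R₀ = 0.79 × (71 + 0.31 × 296) = 0.79 × 162.7600 = 128.5804
delay to age 2: R₀ = 0.79 × (0.68 × 296) = 0.79 × 201.2800 = 159.0112
Higher: delay to age 2 (159.0112).

159.01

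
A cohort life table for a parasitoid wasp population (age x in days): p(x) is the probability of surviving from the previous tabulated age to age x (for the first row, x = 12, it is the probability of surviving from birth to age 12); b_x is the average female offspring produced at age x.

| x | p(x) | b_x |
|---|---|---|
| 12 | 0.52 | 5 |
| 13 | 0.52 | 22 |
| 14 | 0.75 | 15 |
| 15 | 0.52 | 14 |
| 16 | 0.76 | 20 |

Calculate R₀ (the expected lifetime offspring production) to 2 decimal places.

Survivorship from birth: l_x = p_12·p_13·…·p_x.
  l_12 = 0.52000
  l_13 = 0.27040
  l_14 = 0.20280
  l_15 = 0.10546
  l_16 = 0.08015
R₀ = Σ l_x b_x:
  age 12: 0.52000 × 5 = 2.6000
  age 13: 0.27040 × 22 = 5.9488
  age 14: 0.20280 × 15 = 3.0420
  age 15: 0.10546 × 14 = 1.4764
  age 16: 0.08015 × 20 = 1.6030
R₀ = 2.6000 + 5.9488 + 3.0420 + 1.4764 + 1.6030 = 14.6702

14.67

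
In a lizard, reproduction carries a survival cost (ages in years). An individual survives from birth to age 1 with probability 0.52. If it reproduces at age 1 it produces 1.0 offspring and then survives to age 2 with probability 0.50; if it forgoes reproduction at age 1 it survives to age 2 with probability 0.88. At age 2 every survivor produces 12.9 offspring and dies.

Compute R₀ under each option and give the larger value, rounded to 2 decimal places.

breed at age 1: R₀ = 0.52 × (1.0 + 0.50 × 12.9) = 0.52 × 7.4500 = 3.8740
delay to age 2: R₀ = 0.52 × (0.88 × 12.9) = 0.52 × 11.3520 = 5.9030
Higher: delay to age 2 (5.9030).

5.90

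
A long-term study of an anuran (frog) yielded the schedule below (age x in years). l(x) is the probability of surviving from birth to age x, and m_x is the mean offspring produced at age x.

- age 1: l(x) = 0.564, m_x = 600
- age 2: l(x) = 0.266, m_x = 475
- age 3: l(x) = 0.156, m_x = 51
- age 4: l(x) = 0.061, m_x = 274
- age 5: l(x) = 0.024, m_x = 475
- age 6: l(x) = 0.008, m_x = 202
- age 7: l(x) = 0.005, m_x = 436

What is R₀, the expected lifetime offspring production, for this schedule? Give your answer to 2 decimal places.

R₀ = Σ l(x) m_x:
  age 1: 0.564 × 600 = 338.4000
  age 2: 0.266 × 475 = 126.3500
  age 3: 0.156 × 51 = 7.9560
  age 4: 0.061 × 274 = 16.7140
  age 5: 0.024 × 475 = 11.4000
  age 6: 0.008 × 202 = 1.6160
  age 7: 0.005 × 436 = 2.1800
R₀ = 338.4000 + 126.3500 + 7.9560 + 16.7140 + 11.4000 + 1.6160 + 2.1800 = 504.6160

504.62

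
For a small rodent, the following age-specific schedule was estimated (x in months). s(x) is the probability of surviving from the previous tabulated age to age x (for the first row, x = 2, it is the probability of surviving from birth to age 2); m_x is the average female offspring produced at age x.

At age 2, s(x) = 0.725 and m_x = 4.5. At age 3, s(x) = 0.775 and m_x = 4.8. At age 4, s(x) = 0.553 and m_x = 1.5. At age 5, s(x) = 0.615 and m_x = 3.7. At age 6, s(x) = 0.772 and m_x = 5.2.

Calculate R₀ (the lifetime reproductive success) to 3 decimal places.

Survivorship from birth: l_x = s_2·s_3·…·s_x.
  l_2 = 0.72500
  l_3 = 0.56188
  l_4 = 0.31072
  l_5 = 0.19109
  l_6 = 0.14752
R₀ = Σ l_x m_x:
  age 2: 0.72500 × 4.5 = 3.2625
  age 3: 0.56188 × 4.8 = 2.6970
  age 4: 0.31072 × 1.5 = 0.4661
  age 5: 0.19109 × 3.7 = 0.7070
  age 6: 0.14752 × 5.2 = 0.7671
R₀ = 3.2625 + 2.6970 + 0.4661 + 0.7070 + 0.7671 = 7.8997

7.900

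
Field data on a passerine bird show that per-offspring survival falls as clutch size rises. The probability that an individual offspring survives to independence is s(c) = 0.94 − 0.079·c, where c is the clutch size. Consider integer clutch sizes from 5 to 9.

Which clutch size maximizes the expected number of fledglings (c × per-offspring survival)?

Expected fledglings = c × s(c):
  c=5: 5 × 0.545 = 2.725
  c=6: 6 × 0.466 = 2.796
  c=7: 7 × 0.387 = 2.709
  c=8: 8 × 0.308 = 2.464
  c=9: 9 × 0.229 = 2.061
Maximum at c = 6 (2.796 fledglings).

6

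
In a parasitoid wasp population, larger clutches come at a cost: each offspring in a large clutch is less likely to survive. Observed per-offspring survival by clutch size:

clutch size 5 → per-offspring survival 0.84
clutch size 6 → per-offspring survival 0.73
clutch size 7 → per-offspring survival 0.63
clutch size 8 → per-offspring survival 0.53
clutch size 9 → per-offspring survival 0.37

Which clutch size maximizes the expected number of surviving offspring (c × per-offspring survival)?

Expected surviving offspring = c × s(c):
  c=5: 5 × 0.84 = 4.200
  c=6: 6 × 0.73 = 4.380
  c=7: 7 × 0.63 = 4.410
  c=8: 8 × 0.53 = 4.240
  c=9: 9 × 0.37 = 3.330
Maximum at c = 7 (4.410 surviving offspring).

7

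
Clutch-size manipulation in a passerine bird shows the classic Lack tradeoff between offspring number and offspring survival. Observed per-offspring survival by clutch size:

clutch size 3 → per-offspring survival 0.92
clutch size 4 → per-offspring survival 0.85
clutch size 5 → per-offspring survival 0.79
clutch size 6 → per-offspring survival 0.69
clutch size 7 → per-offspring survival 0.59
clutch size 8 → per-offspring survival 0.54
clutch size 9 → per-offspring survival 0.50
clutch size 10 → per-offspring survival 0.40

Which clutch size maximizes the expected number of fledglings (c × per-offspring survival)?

Expected fledglings = c × s(c):
  c=3: 3 × 0.92 = 2.760
  c=4: 4 × 0.85 = 3.400
  c=5: 5 × 0.79 = 3.950
  c=6: 6 × 0.69 = 4.140
  c=7: 7 × 0.59 = 4.130
  c=8: 8 × 0.54 = 4.320
  c=9: 9 × 0.50 = 4.500
  c=10: 10 × 0.40 = 4.000
Maximum at c = 9 (4.500 fledglings).

9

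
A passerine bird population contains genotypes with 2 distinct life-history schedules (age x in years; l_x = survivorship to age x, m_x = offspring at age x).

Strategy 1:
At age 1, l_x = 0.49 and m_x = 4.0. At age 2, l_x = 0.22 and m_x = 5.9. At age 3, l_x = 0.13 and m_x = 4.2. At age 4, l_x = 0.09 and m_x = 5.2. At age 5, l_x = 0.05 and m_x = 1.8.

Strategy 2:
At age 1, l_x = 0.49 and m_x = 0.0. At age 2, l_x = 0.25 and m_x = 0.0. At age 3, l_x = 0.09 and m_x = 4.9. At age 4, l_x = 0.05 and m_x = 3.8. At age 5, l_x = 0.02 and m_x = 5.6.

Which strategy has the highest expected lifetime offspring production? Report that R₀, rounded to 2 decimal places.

Strategy 1: R₀ = 0.49×4.0 + 0.22×5.9 + 0.13×4.2 + 0.09×5.2 + 0.05×1.8 = 4.3620
Strategy 2: R₀ = 0.49×0.0 + 0.25×0.0 + 0.09×4.9 + 0.05×3.8 + 0.02×5.6 = 0.7430
Highest R₀: strategy 1 with 4.3620.

4.36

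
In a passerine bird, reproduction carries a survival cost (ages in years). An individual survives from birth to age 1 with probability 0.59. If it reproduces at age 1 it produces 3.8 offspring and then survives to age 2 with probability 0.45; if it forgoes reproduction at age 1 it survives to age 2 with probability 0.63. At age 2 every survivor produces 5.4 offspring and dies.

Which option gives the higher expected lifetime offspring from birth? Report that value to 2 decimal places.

breed at age 1: R₀ = 0.59 × (3.8 + 0.45 × 5.4) = 0.59 × 6.2300 = 3.6757
delay to age 2: R₀ = 0.59 × (0.63 × 5.4) = 0.59 × 3.4020 = 2.0072
Higher: breed at age 1 (3.6757).

3.68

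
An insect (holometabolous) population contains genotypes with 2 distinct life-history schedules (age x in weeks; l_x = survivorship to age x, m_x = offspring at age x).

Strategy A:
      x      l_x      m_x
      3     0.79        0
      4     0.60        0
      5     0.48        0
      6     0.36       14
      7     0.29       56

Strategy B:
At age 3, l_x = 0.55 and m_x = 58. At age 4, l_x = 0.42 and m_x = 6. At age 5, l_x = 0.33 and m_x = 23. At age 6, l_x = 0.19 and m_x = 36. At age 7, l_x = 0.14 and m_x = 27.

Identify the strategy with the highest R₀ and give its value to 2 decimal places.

52.63

Strategy A: R₀ = 0.79×0 + 0.60×0 + 0.48×0 + 0.36×14 + 0.29×56 = 21.2800
Strategy B: R₀ = 0.55×58 + 0.42×6 + 0.33×23 + 0.19×36 + 0.14×27 = 52.6300
Highest R₀: strategy B with 52.6300.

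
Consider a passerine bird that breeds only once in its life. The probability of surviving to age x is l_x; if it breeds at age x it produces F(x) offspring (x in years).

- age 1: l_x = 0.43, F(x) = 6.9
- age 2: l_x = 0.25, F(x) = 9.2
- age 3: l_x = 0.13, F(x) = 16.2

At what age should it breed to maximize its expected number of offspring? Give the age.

Expected offspring if breeding at age x = l_x × F(x):
  age 1: 0.43 × 6.9 = 2.967
  age 2: 0.25 × 9.2 = 2.300
  age 3: 0.13 × 16.2 = 2.106
Maximum at age 1 (2.967).

1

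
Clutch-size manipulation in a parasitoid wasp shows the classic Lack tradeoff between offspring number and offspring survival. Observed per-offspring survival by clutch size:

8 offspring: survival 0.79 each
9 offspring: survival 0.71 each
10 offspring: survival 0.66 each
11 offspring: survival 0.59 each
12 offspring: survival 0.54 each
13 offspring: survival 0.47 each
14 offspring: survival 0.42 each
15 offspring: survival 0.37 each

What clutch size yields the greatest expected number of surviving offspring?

10

Expected surviving offspring = c × s(c):
  c=8: 8 × 0.79 = 6.320
  c=9: 9 × 0.71 = 6.390
  c=10: 10 × 0.66 = 6.600
  c=11: 11 × 0.59 = 6.490
  c=12: 12 × 0.54 = 6.480
  c=13: 13 × 0.47 = 6.110
  c=14: 14 × 0.42 = 5.880
  c=15: 15 × 0.37 = 5.550
Maximum at c = 10 (6.600 surviving offspring).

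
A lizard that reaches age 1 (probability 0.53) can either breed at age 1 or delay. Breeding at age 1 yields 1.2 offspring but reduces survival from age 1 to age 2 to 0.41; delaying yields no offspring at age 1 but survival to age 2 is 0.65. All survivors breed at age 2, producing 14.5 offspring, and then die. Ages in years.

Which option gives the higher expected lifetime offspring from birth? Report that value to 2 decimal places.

5.00

breed at age 1: R₀ = 0.53 × (1.2 + 0.41 × 14.5) = 0.53 × 7.1450 = 3.7868
delay to age 2: R₀ = 0.53 × (0.65 × 14.5) = 0.53 × 9.4250 = 4.9953
Higher: delay to age 2 (4.9953).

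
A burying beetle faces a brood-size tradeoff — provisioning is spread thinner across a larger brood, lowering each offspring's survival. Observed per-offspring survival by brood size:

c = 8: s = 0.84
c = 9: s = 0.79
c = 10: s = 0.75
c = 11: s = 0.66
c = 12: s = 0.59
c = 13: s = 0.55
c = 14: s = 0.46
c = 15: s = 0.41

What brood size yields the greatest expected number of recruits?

10

Expected recruits = c × s(c):
  c=8: 8 × 0.84 = 6.720
  c=9: 9 × 0.79 = 7.110
  c=10: 10 × 0.75 = 7.500
  c=11: 11 × 0.66 = 7.260
  c=12: 12 × 0.59 = 7.080
  c=13: 13 × 0.55 = 7.150
  c=14: 14 × 0.46 = 6.440
  c=15: 15 × 0.41 = 6.150
Maximum at c = 10 (7.500 recruits).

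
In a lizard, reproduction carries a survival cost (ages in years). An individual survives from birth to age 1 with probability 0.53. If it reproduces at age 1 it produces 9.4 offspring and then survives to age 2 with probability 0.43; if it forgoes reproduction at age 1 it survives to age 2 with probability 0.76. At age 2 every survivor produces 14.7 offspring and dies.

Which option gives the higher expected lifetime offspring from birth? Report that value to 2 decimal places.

breed at age 1: R₀ = 0.53 × (9.4 + 0.43 × 14.7) = 0.53 × 15.7210 = 8.3321
delay to age 2: R₀ = 0.53 × (0.76 × 14.7) = 0.53 × 11.1720 = 5.9212
Higher: breed at age 1 (8.3321).

8.33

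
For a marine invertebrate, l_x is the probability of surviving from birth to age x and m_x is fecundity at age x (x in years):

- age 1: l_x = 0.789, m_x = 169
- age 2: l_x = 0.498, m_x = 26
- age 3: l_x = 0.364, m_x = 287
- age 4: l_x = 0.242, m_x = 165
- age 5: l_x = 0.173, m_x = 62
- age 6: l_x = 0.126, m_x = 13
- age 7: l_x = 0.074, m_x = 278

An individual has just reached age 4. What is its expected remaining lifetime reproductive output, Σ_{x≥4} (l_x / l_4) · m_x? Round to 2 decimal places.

301.10

l_4 = 0.242. Conditional survival from age 4 to x is l_x / l_4.
  x=4: (0.242/0.242) × 165 = 165.0000
  x=5: (0.173/0.242) × 62 = 44.3223
  x=6: (0.126/0.242) × 13 = 6.7686
  x=7: (0.074/0.242) × 278 = 85.0083
Sum = 165.0000 + 44.3223 + 6.7686 + 85.0083 = 301.0992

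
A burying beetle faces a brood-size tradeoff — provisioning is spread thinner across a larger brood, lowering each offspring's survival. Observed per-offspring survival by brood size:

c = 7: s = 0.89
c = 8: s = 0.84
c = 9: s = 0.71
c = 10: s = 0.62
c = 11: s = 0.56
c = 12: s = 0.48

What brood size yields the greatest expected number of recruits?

Expected recruits = c × s(c):
  c=7: 7 × 0.89 = 6.230
  c=8: 8 × 0.84 = 6.720
  c=9: 9 × 0.71 = 6.390
  c=10: 10 × 0.62 = 6.200
  c=11: 11 × 0.56 = 6.160
  c=12: 12 × 0.48 = 5.760
Maximum at c = 8 (6.720 recruits).

8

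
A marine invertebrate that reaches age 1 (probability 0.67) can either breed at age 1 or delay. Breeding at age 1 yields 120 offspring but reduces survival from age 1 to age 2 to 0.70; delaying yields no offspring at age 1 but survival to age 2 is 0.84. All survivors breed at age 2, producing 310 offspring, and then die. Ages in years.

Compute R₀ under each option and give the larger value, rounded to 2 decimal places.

225.79

breed at age 1: R₀ = 0.67 × (120 + 0.70 × 310) = 0.67 × 337.0000 = 225.7900
delay to age 2: R₀ = 0.67 × (0.84 × 310) = 0.67 × 260.4000 = 174.4680
Higher: breed at age 1 (225.7900).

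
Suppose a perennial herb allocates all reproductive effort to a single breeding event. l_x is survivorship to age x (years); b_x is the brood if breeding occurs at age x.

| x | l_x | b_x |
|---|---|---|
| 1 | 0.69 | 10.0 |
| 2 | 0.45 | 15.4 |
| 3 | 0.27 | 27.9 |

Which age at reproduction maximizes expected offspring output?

Expected offspring if breeding at age x = l_x × b_x:
  age 1: 0.69 × 10.0 = 6.900
  age 2: 0.45 × 15.4 = 6.930
  age 3: 0.27 × 27.9 = 7.533
Maximum at age 3 (7.533).

3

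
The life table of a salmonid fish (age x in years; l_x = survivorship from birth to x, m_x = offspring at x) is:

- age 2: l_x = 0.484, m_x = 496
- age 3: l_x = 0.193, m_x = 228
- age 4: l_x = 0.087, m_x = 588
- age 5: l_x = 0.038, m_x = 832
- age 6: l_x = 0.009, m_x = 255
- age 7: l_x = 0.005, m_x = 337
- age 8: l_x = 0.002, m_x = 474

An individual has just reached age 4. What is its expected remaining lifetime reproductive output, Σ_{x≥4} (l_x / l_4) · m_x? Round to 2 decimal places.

1008.05

l_4 = 0.087. Conditional survival from age 4 to x is l_x / l_4.
  x=4: (0.087/0.087) × 588 = 588.0000
  x=5: (0.038/0.087) × 832 = 363.4023
  x=6: (0.009/0.087) × 255 = 26.3793
  x=7: (0.005/0.087) × 337 = 19.3678
  x=8: (0.002/0.087) × 474 = 10.8966
Sum = 588.0000 + 363.4023 + 26.3793 + 19.3678 + 10.8966 = 1008.0460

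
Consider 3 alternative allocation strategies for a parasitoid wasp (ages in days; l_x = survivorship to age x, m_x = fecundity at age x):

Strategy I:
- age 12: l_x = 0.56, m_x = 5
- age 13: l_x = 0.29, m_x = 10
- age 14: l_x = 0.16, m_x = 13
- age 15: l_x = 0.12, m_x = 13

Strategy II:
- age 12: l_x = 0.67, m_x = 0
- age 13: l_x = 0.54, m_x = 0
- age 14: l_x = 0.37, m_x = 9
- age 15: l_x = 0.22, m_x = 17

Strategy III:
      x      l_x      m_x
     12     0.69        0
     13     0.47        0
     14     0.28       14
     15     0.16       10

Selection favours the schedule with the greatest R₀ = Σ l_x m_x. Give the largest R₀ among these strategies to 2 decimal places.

9.34

Strategy I: R₀ = 0.56×5 + 0.29×10 + 0.16×13 + 0.12×13 = 9.3400
Strategy II: R₀ = 0.67×0 + 0.54×0 + 0.37×9 + 0.22×17 = 7.0700
Strategy III: R₀ = 0.69×0 + 0.47×0 + 0.28×14 + 0.16×10 = 5.5200
Highest R₀: strategy I with 9.3400.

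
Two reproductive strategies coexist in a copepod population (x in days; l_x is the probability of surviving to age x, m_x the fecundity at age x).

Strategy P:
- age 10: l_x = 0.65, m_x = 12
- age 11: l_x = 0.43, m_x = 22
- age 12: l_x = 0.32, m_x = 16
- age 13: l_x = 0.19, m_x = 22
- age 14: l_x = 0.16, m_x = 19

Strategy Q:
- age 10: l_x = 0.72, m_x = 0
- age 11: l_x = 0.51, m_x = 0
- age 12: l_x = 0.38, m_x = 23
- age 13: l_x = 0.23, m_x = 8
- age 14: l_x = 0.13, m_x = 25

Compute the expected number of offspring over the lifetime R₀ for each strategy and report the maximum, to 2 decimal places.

29.60

Strategy P: R₀ = 0.65×12 + 0.43×22 + 0.32×16 + 0.19×22 + 0.16×19 = 29.6000
Strategy Q: R₀ = 0.72×0 + 0.51×0 + 0.38×23 + 0.23×8 + 0.13×25 = 13.8300
Highest R₀: strategy P with 29.6000.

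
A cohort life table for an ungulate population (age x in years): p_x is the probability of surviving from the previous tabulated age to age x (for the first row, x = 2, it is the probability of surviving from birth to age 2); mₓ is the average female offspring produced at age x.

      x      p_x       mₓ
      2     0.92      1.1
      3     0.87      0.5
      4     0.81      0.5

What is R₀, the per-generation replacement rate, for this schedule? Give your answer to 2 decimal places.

1.74

Survivorship from birth: l_x = p_2·p_3·…·p_x.
  l_2 = 0.92000
  l_3 = 0.80040
  l_4 = 0.64832
R₀ = Σ l_x mₓ:
  age 2: 0.92000 × 1.1 = 1.0120
  age 3: 0.80040 × 0.5 = 0.4002
  age 4: 0.64832 × 0.5 = 0.3242
R₀ = 1.0120 + 0.4002 + 0.3242 = 1.7364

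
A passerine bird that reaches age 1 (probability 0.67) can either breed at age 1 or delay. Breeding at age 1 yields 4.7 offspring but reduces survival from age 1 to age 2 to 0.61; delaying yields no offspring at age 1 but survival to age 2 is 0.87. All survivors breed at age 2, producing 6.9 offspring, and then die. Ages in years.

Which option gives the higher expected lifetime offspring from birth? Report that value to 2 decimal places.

breed at age 1: R₀ = 0.67 × (4.7 + 0.61 × 6.9) = 0.67 × 8.9090 = 5.9690
delay to age 2: R₀ = 0.67 × (0.87 × 6.9) = 0.67 × 6.0030 = 4.0220
Higher: breed at age 1 (5.9690).

5.97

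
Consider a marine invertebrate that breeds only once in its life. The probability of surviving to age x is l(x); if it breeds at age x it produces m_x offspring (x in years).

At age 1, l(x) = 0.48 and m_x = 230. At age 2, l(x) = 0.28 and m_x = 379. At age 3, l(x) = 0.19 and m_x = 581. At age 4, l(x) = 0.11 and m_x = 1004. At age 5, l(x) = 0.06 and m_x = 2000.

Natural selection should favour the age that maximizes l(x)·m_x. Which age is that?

5

Expected offspring if breeding at age x = l(x) × m_x:
  age 1: 0.48 × 230 = 110.400
  age 2: 0.28 × 379 = 106.120
  age 3: 0.19 × 581 = 110.390
  age 4: 0.11 × 1004 = 110.440
  age 5: 0.06 × 2000 = 120.000
Maximum at age 5 (120.000).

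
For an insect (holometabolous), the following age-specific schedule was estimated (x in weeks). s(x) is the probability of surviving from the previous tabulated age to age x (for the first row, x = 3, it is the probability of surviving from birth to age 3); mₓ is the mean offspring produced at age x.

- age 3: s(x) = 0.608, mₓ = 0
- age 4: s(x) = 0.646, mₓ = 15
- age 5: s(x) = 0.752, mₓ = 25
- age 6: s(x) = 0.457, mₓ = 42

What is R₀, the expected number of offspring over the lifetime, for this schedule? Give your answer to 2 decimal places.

Survivorship from birth: l_x = s_3·s_4·…·s_x.
  l_3 = 0.60800
  l_4 = 0.39277
  l_5 = 0.29536
  l_6 = 0.13498
R₀ = Σ l_x mₓ:
  age 3: 0.60800 × 0 = 0.0000
  age 4: 0.39277 × 15 = 5.8916
  age 5: 0.29536 × 25 = 7.3840
  age 6: 0.13498 × 42 = 5.6692
R₀ = 0.0000 + 5.8916 + 7.3840 + 5.6692 = 18.9447

18.94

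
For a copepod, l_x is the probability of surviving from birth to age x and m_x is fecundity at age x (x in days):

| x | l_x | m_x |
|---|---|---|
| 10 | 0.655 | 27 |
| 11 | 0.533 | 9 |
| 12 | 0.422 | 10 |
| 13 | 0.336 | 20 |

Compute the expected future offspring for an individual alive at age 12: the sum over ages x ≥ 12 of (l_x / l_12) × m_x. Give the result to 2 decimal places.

l_12 = 0.422. Conditional survival from age 12 to x is l_x / l_12.
  x=12: (0.422/0.422) × 10 = 10.0000
  x=13: (0.336/0.422) × 20 = 15.9242
Sum = 10.0000 + 15.9242 = 25.9242

25.92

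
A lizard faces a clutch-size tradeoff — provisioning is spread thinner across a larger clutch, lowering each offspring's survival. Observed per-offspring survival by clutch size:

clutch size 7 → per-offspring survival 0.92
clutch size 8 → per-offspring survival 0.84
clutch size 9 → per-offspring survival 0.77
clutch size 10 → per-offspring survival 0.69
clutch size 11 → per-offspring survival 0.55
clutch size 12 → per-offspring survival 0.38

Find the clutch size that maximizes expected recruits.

9

Expected recruits = c × s(c):
  c=7: 7 × 0.92 = 6.440
  c=8: 8 × 0.84 = 6.720
  c=9: 9 × 0.77 = 6.930
  c=10: 10 × 0.69 = 6.900
  c=11: 11 × 0.55 = 6.050
  c=12: 12 × 0.38 = 4.560
Maximum at c = 9 (6.930 recruits).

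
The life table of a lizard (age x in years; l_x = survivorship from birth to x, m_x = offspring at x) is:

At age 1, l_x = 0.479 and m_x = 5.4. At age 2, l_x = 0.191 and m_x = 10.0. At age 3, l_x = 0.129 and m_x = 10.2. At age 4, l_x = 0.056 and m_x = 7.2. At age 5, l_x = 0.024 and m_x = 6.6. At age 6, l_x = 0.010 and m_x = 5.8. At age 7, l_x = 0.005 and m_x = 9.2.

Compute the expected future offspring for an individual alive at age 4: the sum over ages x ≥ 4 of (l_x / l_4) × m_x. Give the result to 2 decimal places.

l_4 = 0.056. Conditional survival from age 4 to x is l_x / l_4.
  x=4: (0.056/0.056) × 7.2 = 7.2000
  x=5: (0.024/0.056) × 6.6 = 2.8286
  x=6: (0.010/0.056) × 5.8 = 1.0357
  x=7: (0.005/0.056) × 9.2 = 0.8214
Sum = 7.2000 + 2.8286 + 1.0357 + 0.8214 = 11.8857

11.89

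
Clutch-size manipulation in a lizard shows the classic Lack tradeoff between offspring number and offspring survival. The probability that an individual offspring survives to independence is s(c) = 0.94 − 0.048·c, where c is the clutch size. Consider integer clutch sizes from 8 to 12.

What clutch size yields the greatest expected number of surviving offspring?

10

Expected surviving offspring = c × s(c):
  c=8: 8 × 0.556 = 4.448
  c=9: 9 × 0.508 = 4.572
  c=10: 10 × 0.460 = 4.600
  c=11: 11 × 0.412 = 4.532
  c=12: 12 × 0.364 = 4.368
Maximum at c = 10 (4.600 surviving offspring).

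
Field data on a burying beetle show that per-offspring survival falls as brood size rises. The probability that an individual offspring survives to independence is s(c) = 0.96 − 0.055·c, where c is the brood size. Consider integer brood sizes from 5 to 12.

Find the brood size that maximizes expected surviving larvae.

Expected surviving larvae = c × s(c):
  c=5: 5 × 0.685 = 3.425
  c=6: 6 × 0.630 = 3.780
  c=7: 7 × 0.575 = 4.025
  c=8: 8 × 0.520 = 4.160
  c=9: 9 × 0.465 = 4.185
  c=10: 10 × 0.410 = 4.100
  c=11: 11 × 0.355 = 3.905
  c=12: 12 × 0.300 = 3.600
Maximum at c = 9 (4.185 surviving larvae).

9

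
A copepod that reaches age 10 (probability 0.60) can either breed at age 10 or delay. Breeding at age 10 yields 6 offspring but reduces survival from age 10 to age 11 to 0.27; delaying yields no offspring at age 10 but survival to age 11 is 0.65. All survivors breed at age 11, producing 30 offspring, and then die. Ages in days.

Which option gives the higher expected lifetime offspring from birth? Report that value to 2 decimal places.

breed at age 10: R₀ = 0.60 × (6 + 0.27 × 30) = 0.60 × 14.1000 = 8.4600
delay to age 11: R₀ = 0.60 × (0.65 × 30) = 0.60 × 19.5000 = 11.7000
Higher: delay to age 11 (11.7000).

11.70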